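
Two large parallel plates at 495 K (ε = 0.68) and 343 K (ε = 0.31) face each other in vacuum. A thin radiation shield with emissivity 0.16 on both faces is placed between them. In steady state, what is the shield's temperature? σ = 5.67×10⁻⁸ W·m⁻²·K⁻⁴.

In steady state the net flux on the hot side equals that on the cold side.
σ(T₁⁴−T_s⁴)/D₁ = σ(T_s⁴−T₂⁴)/D₂, with D₁ = 1/ε₁+1/ε_s−1 = 6.721, D₂ = 1/ε_s+1/ε₂−1 = 8.476.
Solve for T_s⁴: T_s⁴ = (D₂·T₁⁴ + D₁·T₂⁴)/(D₁+D₂) = 3.961×10¹⁰ K⁴.

T_s ≈ 446 K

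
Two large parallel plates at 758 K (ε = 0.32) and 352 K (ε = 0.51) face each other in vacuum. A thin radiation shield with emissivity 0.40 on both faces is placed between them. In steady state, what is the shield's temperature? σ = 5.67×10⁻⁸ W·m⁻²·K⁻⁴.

In steady state the net flux on the hot side equals that on the cold side.
σ(T₁⁴−T_s⁴)/D₁ = σ(T_s⁴−T₂⁴)/D₂, with D₁ = 1/ε₁+1/ε_s−1 = 4.625, D₂ = 1/ε_s+1/ε₂−1 = 3.461.
Solve for T_s⁴: T_s⁴ = (D₂·T₁⁴ + D₁·T₂⁴)/(D₁+D₂) = 1.501×10¹¹ K⁴.

T_s ≈ 622 K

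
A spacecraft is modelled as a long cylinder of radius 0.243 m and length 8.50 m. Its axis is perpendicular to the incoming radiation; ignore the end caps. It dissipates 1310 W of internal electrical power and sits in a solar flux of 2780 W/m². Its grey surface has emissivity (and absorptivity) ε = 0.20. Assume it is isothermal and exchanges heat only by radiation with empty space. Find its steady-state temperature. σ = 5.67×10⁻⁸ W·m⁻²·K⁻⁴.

T ≈ 396 K

At steady state, absorbed solar power + internal power = radiated power.
Absorbed: α·S·A_cross = 0.20·2780·4.131 = 2297 W (cross-section 2rL).
Total input = 2297 + 1310 = 3607 W.
Radiated: εσ·A_surf·T⁴ with A_surf = 2πrL = 12.98 m².
T⁴ = 3607/(0.20·5.67×10⁻⁸·12.98) = 2.451×10¹⁰ K⁴.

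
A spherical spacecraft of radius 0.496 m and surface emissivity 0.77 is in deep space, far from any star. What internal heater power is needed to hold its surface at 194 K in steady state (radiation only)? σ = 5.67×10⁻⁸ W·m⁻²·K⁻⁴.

P = εσ·4πr²·T⁴.
4πr² = 3.092 m²; T⁴ = 1.416×10⁹ K⁴.
P = 0.77·5.67×10⁻⁸·3.092·1.416×10⁹.

P ≈ 191 W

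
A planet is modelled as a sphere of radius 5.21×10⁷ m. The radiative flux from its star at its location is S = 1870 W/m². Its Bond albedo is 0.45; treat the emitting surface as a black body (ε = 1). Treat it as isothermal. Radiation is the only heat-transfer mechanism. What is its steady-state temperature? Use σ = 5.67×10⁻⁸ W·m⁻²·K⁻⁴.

T ≈ 260 K

At equilibrium, absorbed power = emitted power.
Absorbing cross-section = πr² = 8.528×10¹⁵ m²; emitting surface = 4πr² = 3.411×10¹⁶ m² (ratio 4).
(1−a)S·A_cross = εσ·A_surf·T⁴  ⇒  T⁴ = (1−a)S/(4σ).
T⁴ = 0.550·1870/(4·5.67×10⁻⁸) = 4.535×10⁹ K⁴.
T = (4.535×10⁹)^(1/4).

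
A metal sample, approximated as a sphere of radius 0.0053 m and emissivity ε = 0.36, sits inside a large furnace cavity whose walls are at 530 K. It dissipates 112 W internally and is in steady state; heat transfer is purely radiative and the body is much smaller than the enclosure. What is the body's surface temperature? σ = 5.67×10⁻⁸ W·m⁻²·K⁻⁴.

T ≈ 1990 K

For a small grey body in a large enclosure, net radiated power = εσA(T⁴ − T_w⁴).
Steady state: P = εσA(T⁴ − T_w⁴) with A = 4πr² = 3.530×10⁻⁴ m².
T⁴ = P/(εσA) + T_w⁴ = 112/(0.36·5.67×10⁻⁸·3.530×10⁻⁴) + (530)⁴
    = 1.554×10¹³ + 7.890×10¹⁰ = 1.562×10¹³ K⁴.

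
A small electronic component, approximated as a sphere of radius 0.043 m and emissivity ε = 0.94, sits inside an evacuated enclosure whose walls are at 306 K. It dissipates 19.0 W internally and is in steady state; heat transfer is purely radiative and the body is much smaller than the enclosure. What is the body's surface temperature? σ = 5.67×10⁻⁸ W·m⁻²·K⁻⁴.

For a small grey body in a large enclosure, net radiated power = εσA(T⁴ − T_w⁴).
Steady state: P = εσA(T⁴ − T_w⁴) with A = 4πr² = 0.02324 m².
T⁴ = P/(εσA) + T_w⁴ = 19.0/(0.94·5.67×10⁻⁸·0.02324) + (306)⁴
    = 1.534×10¹⁰ + 8.768×10⁹ = 2.411×10¹⁰ K⁴.

T ≈ 394 K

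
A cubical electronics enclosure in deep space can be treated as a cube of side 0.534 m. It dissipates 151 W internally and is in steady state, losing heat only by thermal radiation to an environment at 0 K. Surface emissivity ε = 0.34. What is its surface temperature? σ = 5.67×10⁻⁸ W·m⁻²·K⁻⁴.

Steady state: internal power = radiated power, P = εσA T⁴.
Radiating area A = 6L² = 1.711 m².
T⁴ = P/(εσA) = 151/(0.34·5.67×10⁻⁸·1.711) = 4.578×10⁹ K⁴.
T = (4.578×10⁹)^(1/4).

T ≈ 260 K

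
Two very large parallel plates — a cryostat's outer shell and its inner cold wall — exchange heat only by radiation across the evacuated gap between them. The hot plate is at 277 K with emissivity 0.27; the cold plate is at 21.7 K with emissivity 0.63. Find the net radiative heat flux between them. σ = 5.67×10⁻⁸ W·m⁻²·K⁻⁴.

For two infinite grey parallel plates, q = σ(T₁⁴ − T₂⁴)/(1/ε₁ + 1/ε₂ − 1).
T₁⁴ − T₂⁴ = 5.887×10⁹ − 2.217×10⁵ = 5.887×10⁹ K⁴.
1/ε₁ + 1/ε₂ − 1 = 3.704 + 1.587 − 1 = 4.291.
q = 5.67×10⁻⁸ × 5.887×10⁹ / 4.291.

q ≈ 77.8 W/m²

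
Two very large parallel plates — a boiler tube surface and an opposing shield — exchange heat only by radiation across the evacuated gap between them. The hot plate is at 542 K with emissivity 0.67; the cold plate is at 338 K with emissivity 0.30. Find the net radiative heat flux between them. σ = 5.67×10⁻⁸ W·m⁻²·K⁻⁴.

For two infinite grey parallel plates, q = σ(T₁⁴ − T₂⁴)/(1/ε₁ + 1/ε₂ − 1).
T₁⁴ − T₂⁴ = 8.630×10¹⁰ − 1.305×10¹⁰ = 7.325×10¹⁰ K⁴.
1/ε₁ + 1/ε₂ − 1 = 1.493 + 3.333 − 1 = 3.826.
q = 5.67×10⁻⁸ × 7.325×10¹⁰ / 3.826.

q ≈ 1090 W/m²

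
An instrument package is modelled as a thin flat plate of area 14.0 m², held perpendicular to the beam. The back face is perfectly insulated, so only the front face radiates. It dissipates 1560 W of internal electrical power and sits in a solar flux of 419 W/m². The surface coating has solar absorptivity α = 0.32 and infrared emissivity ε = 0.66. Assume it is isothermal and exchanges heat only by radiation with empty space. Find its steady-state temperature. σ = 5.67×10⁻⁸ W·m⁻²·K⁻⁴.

T ≈ 285 K

At steady state, absorbed solar power + internal power = radiated power.
Absorbed: α·S·A_cross = 0.32·419·14.00 = 1877 W (cross-section A).
Total input = 1877 + 1560 = 3437 W.
Radiated: εσ·A_surf·T⁴ with A_surf = A = 14.00 m².
T⁴ = 3437/(0.66·5.67×10⁻⁸·14.00) = 6.561×10⁹ K⁴.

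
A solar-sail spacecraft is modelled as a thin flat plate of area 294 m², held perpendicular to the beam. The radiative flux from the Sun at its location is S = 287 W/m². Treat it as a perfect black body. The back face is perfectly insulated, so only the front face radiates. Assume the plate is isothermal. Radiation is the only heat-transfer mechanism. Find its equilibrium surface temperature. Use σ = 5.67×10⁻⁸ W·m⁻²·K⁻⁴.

At equilibrium, absorbed power = emitted power.
Absorbing cross-section = A = 294.0 m²; emitting surface = A = 294.0 m² (ratio 1).
S·A_cross = εσ·A_surf·T⁴  ⇒  T⁴ = S/(1σ).
T⁴ = 1.00·287/(1·5.67×10⁻⁸) = 5.062×10⁹ K⁴.
T = (5.062×10⁹)^(1/4).

T ≈ 267 K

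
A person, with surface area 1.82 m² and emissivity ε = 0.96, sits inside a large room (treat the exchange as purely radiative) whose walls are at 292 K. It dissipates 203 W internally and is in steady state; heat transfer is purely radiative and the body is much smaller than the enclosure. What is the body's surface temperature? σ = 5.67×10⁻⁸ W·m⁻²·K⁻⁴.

For a small grey body in a large enclosure, net radiated power = εσA(T⁴ − T_w⁴).
Steady state: P = εσA(T⁴ − T_w⁴) with A = 1.82 m².
T⁴ = P/(εσA) + T_w⁴ = 203/(0.96·5.67×10⁻⁸·1.820) + (292)⁴
    = 2.049×10⁹ + 7.270×10⁹ = 9.319×10⁹ K⁴.

T ≈ 311 K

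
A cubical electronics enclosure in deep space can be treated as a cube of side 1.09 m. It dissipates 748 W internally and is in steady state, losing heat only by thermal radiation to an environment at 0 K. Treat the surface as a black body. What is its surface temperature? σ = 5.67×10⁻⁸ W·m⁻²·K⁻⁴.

T ≈ 207 K

Steady state: internal power = radiated power, P = εσA T⁴.
Radiating area A = 6L² = 7.129 m².
T⁴ = P/(εσA) = 748/(1.0·5.67×10⁻⁸·7.129) = 1.851×10⁹ K⁴.
T = (1.851×10⁹)^(1/4).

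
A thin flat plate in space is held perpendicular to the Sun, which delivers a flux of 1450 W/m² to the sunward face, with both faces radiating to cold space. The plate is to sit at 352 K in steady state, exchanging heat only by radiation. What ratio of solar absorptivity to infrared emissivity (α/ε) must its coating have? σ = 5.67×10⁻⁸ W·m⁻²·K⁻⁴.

Balance: αS·A = εσ·2A·T⁴ ⇒ α/ε = 2σT⁴/S.
α/ε = 2·5.67×10⁻⁸·(352)⁴/1450 = 2·5.67×10⁻⁸·1.535×10¹⁰/1450.

α/ε ≈ 1.20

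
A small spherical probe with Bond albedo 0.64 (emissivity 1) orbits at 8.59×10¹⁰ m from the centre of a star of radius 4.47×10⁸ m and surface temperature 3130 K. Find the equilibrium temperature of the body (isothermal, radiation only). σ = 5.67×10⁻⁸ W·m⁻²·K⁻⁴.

T ≈ 124 K

The star's surface emits σT_*⁴; at distance d the flux is S = σT_*⁴(R_*/d)².
S = 5.67×10⁻⁸·(3130)⁴·(4.47×10⁸/8.59×10¹⁰)² = 147.4 W/m².
For an isothermal sphere T⁴ = (1−a)S/(4σ) = 2.339×10⁸ K⁴.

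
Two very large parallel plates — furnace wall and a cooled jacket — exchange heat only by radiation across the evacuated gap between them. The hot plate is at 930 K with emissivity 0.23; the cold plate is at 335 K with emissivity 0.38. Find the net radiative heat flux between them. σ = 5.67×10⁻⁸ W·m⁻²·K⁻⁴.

q ≈ 6970 W/m²

For two infinite grey parallel plates, q = σ(T₁⁴ − T₂⁴)/(1/ε₁ + 1/ε₂ − 1).
T₁⁴ − T₂⁴ = 7.481×10¹¹ − 1.259×10¹⁰ = 7.355×10¹¹ K⁴.
1/ε₁ + 1/ε₂ − 1 = 4.348 + 2.632 − 1 = 5.979.
q = 5.67×10⁻⁸ × 7.355×10¹¹ / 5.979.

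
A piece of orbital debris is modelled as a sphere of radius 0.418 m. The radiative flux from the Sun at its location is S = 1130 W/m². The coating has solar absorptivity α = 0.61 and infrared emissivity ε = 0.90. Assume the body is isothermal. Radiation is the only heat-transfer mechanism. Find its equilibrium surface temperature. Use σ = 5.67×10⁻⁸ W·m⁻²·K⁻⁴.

T ≈ 241 K

At equilibrium, absorbed power = emitted power.
Absorbing cross-section = πr² = 0.5489 m²; emitting surface = 4πr² = 2.196 m² (ratio 4).
αS·A_cross = εσ·A_surf·T⁴  ⇒  T⁴ = αS/(ε·4σ).
T⁴ = 0.610·1130/(0.90·4·5.67×10⁻⁸) = 3.377×10⁹ K⁴.
T = (3.377×10⁹)^(1/4).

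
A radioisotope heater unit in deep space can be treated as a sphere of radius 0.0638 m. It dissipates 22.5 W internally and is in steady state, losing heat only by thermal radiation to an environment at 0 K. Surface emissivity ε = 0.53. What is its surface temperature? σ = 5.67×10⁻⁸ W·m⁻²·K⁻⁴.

Steady state: internal power = radiated power, P = εσA T⁴.
Radiating area A = 4πr² = 0.05115 m².
T⁴ = P/(εσA) = 22.5/(0.53·5.67×10⁻⁸·0.05115) = 1.464×10¹⁰ K⁴.
T = (1.464×10¹⁰)^(1/4).

T ≈ 348 K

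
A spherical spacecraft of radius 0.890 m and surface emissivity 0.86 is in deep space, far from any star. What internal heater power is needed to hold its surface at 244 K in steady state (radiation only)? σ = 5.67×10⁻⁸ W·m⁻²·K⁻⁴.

P = εσ·4πr²·T⁴.
4πr² = 9.954 m²; T⁴ = 3.545×10⁹ K⁴.
P = 0.86·5.67×10⁻⁸·9.954·3.545×10⁹.

P ≈ 1720 W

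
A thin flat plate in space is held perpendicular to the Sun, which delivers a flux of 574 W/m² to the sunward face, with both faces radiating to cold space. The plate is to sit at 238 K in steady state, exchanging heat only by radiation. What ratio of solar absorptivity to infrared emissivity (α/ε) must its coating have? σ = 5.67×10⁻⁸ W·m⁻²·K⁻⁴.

Balance: αS·A = εσ·2A·T⁴ ⇒ α/ε = 2σT⁴/S.
α/ε = 2·5.67×10⁻⁸·(238)⁴/574 = 2·5.67×10⁻⁸·3.209×10⁹/574.

α/ε ≈ 0.634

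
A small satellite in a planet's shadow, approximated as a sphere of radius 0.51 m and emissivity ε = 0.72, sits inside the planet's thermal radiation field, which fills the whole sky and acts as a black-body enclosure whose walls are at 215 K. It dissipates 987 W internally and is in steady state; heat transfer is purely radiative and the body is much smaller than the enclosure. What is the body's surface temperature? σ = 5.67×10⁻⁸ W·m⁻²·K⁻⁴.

For a small grey body in a large enclosure, net radiated power = εσA(T⁴ − T_w⁴).
Steady state: P = εσA(T⁴ − T_w⁴) with A = 4πr² = 3.269 m².
T⁴ = P/(εσA) + T_w⁴ = 987/(0.72·5.67×10⁻⁸·3.269) + (215)⁴
    = 7.397×10⁹ + 2.137×10⁹ = 9.534×10⁹ K⁴.

T ≈ 312 K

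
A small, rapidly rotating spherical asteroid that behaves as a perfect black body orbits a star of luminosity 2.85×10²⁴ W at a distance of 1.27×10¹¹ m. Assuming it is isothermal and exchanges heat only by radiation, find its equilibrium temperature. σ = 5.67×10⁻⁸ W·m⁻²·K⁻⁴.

First find the stellar flux at distance d: S = L/(4πd²) = 2.85×10²⁴/(4π·(1.27×10¹¹)²) = 14.06 W/m².
For an isothermal sphere, absorbed (1−a)S·πr² = emitted σ·4πr²·T⁴, so T⁴ = (1−a)S/(4σ).
T⁴ = 1.00·14.06/(4·5.67×10⁻⁸) = 6.200×10⁷ K⁴.

T ≈ 88.7 K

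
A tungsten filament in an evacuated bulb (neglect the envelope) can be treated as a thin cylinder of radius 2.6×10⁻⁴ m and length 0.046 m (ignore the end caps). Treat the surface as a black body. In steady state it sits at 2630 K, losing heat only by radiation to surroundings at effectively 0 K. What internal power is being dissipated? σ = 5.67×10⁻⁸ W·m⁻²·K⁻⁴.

P ≈ 204 W

Steady state: P = εσA T⁴.
A = 2πrL = 7.515×10⁻⁵ m²; T⁴ = (2630)⁴ = 4.784×10¹³ K⁴.
P = 1.0 × 5.67×10⁻⁸ × 7.515×10⁻⁵ × 4.784×10¹³.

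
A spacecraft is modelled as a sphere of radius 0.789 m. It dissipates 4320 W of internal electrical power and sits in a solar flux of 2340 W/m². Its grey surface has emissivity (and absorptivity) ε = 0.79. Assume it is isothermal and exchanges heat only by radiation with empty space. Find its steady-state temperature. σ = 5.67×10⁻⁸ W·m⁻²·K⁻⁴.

At steady state, absorbed solar power + internal power = radiated power.
Absorbed: α·S·A_cross = 0.79·2340·1.956 = 3615 W (cross-section πr²).
Total input = 3615 + 4320 = 7935 W.
Radiated: εσ·A_surf·T⁴ with A_surf = 4πr² = 7.823 m².
T⁴ = 7935/(0.79·5.67×10⁻⁸·7.823) = 2.265×10¹⁰ K⁴.

T ≈ 388 K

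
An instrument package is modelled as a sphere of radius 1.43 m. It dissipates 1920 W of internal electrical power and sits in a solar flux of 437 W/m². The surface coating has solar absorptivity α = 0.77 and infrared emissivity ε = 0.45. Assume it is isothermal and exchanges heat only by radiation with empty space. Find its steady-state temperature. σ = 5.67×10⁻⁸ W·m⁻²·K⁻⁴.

T ≈ 281 K

At steady state, absorbed solar power + internal power = radiated power.
Absorbed: α·S·A_cross = 0.77·437·6.424 = 2162 W (cross-section πr²).
Total input = 2162 + 1920 = 4082 W.
Radiated: εσ·A_surf·T⁴ with A_surf = 4πr² = 25.70 m².
T⁴ = 4082/(0.45·5.67×10⁻⁸·25.70) = 6.225×10⁹ K⁴.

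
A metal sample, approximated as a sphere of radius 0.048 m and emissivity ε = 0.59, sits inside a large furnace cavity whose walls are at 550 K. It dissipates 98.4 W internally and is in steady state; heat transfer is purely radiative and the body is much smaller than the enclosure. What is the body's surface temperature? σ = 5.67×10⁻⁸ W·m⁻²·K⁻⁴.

T ≈ 663 K

For a small grey body in a large enclosure, net radiated power = εσA(T⁴ − T_w⁴).
Steady state: P = εσA(T⁴ − T_w⁴) with A = 4πr² = 0.02895 m².
T⁴ = P/(εσA) + T_w⁴ = 98.4/(0.59·5.67×10⁻⁸·0.02895) + (550)⁴
    = 1.016×10¹¹ + 9.151×10¹⁰ = 1.931×10¹¹ K⁴.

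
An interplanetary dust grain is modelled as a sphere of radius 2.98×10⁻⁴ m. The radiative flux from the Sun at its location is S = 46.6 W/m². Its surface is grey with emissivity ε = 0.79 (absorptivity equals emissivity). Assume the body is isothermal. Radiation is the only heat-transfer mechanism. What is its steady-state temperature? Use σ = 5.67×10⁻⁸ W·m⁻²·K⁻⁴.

At equilibrium, absorbed power = emitted power.
Absorbing cross-section = πr² = 2.790×10⁻⁷ m²; emitting surface = 4πr² = 1.116×10⁻⁶ m² (ratio 4).
εS·A_cross = εσ·A_surf·T⁴  ⇒  T⁴ = S/(4σ)   (ε cancels).
T⁴ = 46.6/(4·5.67×10⁻⁸) = 2.055×10⁸ K⁴.
T = (2.055×10⁸)^(1/4).

T ≈ 120 K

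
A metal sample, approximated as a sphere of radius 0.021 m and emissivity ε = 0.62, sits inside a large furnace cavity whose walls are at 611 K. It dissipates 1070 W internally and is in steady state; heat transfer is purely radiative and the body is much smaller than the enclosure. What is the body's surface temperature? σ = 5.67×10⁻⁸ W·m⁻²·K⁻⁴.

T ≈ 1540 K

For a small grey body in a large enclosure, net radiated power = εσA(T⁴ − T_w⁴).
Steady state: P = εσA(T⁴ − T_w⁴) with A = 4πr² = 0.005542 m².
T⁴ = P/(εσA) + T_w⁴ = 1070/(0.62·5.67×10⁻⁸·0.005542) + (611)⁴
    = 5.492×10¹² + 1.394×10¹¹ = 5.632×10¹² K⁴.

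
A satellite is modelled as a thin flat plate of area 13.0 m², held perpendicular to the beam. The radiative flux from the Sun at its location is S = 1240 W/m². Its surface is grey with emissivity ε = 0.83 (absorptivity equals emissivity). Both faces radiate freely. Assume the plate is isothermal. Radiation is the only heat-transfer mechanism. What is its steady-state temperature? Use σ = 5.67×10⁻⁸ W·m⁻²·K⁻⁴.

T ≈ 323 K

At equilibrium, absorbed power = emitted power.
Absorbing cross-section = A = 13.00 m²; emitting surface = 2A = 26.00 m² (ratio 2).
εS·A_cross = εσ·A_surf·T⁴  ⇒  T⁴ = S/(2σ)   (ε cancels).
T⁴ = 1240/(2·5.67×10⁻⁸) = 1.093×10¹⁰ K⁴.
T = (1.093×10¹⁰)^(1/4).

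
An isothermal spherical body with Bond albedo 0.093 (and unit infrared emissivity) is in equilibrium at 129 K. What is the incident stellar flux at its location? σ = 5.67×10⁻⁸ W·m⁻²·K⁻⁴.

(1−a)S·πr² = σ·4πr²·T⁴ ⇒ S = 4σT⁴/(1−a).
S = 4·5.67×10⁻⁸·2.769×10⁸/0.907.

S ≈ 69.2 W/m²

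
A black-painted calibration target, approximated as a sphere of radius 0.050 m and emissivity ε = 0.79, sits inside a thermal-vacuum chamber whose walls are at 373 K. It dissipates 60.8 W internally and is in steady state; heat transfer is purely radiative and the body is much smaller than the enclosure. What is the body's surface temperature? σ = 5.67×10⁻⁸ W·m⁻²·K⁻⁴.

For a small grey body in a large enclosure, net radiated power = εσA(T⁴ − T_w⁴).
Steady state: P = εσA(T⁴ − T_w⁴) with A = 4πr² = 0.03142 m².
T⁴ = P/(εσA) + T_w⁴ = 60.8/(0.79·5.67×10⁻⁸·0.03142) + (373)⁴
    = 4.321×10¹⁰ + 1.936×10¹⁰ = 6.256×10¹⁰ K⁴.

T ≈ 500 K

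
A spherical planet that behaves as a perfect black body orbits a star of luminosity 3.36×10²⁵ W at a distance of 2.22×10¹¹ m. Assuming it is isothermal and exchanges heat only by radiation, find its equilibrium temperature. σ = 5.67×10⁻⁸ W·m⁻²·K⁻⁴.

First find the stellar flux at distance d: S = L/(4πd²) = 3.36×10²⁵/(4π·(2.22×10¹¹)²) = 54.25 W/m².
For an isothermal sphere, absorbed (1−a)S·πr² = emitted σ·4πr²·T⁴, so T⁴ = (1−a)S/(4σ).
T⁴ = 1.00·54.25/(4·5.67×10⁻⁸) = 2.392×10⁸ K⁴.

T ≈ 124 K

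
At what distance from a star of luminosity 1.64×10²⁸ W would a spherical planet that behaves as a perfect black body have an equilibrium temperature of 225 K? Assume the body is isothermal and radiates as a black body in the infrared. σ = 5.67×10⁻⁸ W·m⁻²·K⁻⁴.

For an isothermal black-emitting sphere, (1−a)S·πr² = σ·4πr²·T⁴ ⇒ S = 4σT⁴/(1−a).
S = 4·5.67×10⁻⁸·(225)⁴/1.00 = 581.3 W/m².
Flux falls as S = L/(4πd²), so d = √(L/(4πS)) = √(1.64×10²⁸/(4π·581.3)).

d ≈ 1.50×10¹² m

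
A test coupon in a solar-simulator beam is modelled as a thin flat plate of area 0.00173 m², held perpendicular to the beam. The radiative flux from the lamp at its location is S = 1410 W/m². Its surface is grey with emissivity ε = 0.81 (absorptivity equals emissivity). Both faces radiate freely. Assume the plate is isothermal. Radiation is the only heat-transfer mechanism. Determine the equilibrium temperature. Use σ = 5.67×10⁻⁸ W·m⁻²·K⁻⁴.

At equilibrium, absorbed power = emitted power.
Absorbing cross-section = A = 0.001730 m²; emitting surface = 2A = 0.003460 m² (ratio 2).
εS·A_cross = εσ·A_surf·T⁴  ⇒  T⁴ = S/(2σ)   (ε cancels).
T⁴ = 1410/(2·5.67×10⁻⁸) = 1.243×10¹⁰ K⁴.
T = (1.243×10¹⁰)^(1/4).

T ≈ 334 K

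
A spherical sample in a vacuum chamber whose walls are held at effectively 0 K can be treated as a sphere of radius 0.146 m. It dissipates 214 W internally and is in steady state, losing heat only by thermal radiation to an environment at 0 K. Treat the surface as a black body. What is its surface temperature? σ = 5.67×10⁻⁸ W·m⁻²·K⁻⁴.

Steady state: internal power = radiated power, P = εσA T⁴.
Radiating area A = 4πr² = 0.2679 m².
T⁴ = P/(εσA) = 214/(1.0·5.67×10⁻⁸·0.2679) = 1.409×10¹⁰ K⁴.
T = (1.409×10¹⁰)^(1/4).

T ≈ 345 K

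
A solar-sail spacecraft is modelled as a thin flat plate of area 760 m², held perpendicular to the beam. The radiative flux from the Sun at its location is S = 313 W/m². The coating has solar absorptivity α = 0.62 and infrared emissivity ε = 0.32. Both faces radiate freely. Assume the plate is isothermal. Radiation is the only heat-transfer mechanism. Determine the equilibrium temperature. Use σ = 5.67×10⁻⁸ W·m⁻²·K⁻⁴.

At equilibrium, absorbed power = emitted power.
Absorbing cross-section = A = 760.0 m²; emitting surface = 2A = 1520 m² (ratio 2).
αS·A_cross = εσ·A_surf·T⁴  ⇒  T⁴ = αS/(ε·2σ).
T⁴ = 0.620·313/(0.32·2·5.67×10⁻⁸) = 5.348×10⁹ K⁴.
T = (5.348×10⁹)^(1/4).

T ≈ 270 K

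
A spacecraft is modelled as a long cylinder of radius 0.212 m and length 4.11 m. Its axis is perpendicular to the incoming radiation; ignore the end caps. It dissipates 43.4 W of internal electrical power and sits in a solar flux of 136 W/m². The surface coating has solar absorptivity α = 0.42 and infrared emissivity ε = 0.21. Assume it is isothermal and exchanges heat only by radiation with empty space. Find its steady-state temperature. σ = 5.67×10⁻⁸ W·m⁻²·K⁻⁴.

T ≈ 216 K

At steady state, absorbed solar power + internal power = radiated power.
Absorbed: α·S·A_cross = 0.42·136·1.743 = 99.54 W (cross-section 2rL).
Total input = 99.54 + 43.4 = 142.9 W.
Radiated: εσ·A_surf·T⁴ with A_surf = 2πrL = 5.475 m².
T⁴ = 142.9/(0.21·5.67×10⁻⁸·5.475) = 2.193×10⁹ K⁴.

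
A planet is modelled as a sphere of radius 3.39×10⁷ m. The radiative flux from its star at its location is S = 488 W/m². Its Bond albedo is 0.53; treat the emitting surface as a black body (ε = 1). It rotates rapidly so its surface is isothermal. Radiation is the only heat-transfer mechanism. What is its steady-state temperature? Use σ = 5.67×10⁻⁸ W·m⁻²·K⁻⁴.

At equilibrium, absorbed power = emitted power.
Absorbing cross-section = πr² = 3.610×10¹⁵ m²; emitting surface = 4πr² = 1.444×10¹⁶ m² (ratio 4).
(1−a)S·A_cross = εσ·A_surf·T⁴  ⇒  T⁴ = (1−a)S/(4σ).
T⁴ = 0.470·488/(4·5.67×10⁻⁸) = 1.011×10⁹ K⁴.
T = (1.011×10⁹)^(1/4).

T ≈ 178 K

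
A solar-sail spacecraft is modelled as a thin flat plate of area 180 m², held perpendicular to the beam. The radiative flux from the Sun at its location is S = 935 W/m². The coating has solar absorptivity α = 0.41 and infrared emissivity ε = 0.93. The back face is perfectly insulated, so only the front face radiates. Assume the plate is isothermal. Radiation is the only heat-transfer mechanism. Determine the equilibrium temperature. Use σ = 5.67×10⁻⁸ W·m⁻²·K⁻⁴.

T ≈ 292 K

At equilibrium, absorbed power = emitted power.
Absorbing cross-section = A = 180.0 m²; emitting surface = A = 180.0 m² (ratio 1).
αS·A_cross = εσ·A_surf·T⁴  ⇒  T⁴ = αS/(ε·1σ).
T⁴ = 0.410·935/(0.93·1·5.67×10⁻⁸) = 7.270×10⁹ K⁴.
T = (7.270×10⁹)^(1/4).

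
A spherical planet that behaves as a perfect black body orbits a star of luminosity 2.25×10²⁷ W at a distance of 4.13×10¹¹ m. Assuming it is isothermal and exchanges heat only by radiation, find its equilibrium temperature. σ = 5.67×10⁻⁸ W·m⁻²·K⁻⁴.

T ≈ 261 K

First find the stellar flux at distance d: S = L/(4πd²) = 2.25×10²⁷/(4π·(4.13×10¹¹)²) = 1050 W/m².
For an isothermal sphere, absorbed (1−a)S·πr² = emitted σ·4πr²·T⁴, so T⁴ = (1−a)S/(4σ).
T⁴ = 1.00·1050/(4·5.67×10⁻⁸) = 4.628×10⁹ K⁴.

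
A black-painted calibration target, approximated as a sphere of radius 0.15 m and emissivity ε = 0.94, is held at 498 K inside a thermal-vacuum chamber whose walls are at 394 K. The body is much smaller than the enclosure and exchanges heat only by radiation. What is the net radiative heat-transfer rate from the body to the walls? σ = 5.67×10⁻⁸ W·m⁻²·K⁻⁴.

For a small grey body in a large enclosure: P_net = εσA(T_body⁴ − T_wall⁴).
A = 4πr² = 0.2827 m²; T_body⁴ − T_wall⁴ = 6.151×10¹⁰ − 2.410×10¹⁰ = 3.741×10¹⁰ K⁴.
|P_net| = 0.94·5.67×10⁻⁸·0.2827·3.741×10¹⁰.

P_net ≈ 564 W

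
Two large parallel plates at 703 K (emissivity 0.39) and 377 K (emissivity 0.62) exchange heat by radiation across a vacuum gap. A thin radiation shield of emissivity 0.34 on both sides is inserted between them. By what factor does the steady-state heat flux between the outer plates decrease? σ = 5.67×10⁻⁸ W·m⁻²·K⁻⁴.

factor ≈ 2.54

Without shield: q₀ = σΔ(T⁴)/(1/ε₁+1/ε₂−1) with denominator 3.177.
With shield the two gaps are in series; the resistances add: (1/ε₁+1/ε_s−1)+(1/ε_s+1/ε₂−1) = 4.505+3.554 = 8.059.
Heat-flux ratio q₀/q = 8.059/3.177.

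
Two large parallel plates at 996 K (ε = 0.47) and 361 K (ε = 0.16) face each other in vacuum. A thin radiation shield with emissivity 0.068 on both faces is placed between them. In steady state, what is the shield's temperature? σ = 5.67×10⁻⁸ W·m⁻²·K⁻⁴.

T_s ≈ 864 K

In steady state the net flux on the hot side equals that on the cold side.
σ(T₁⁴−T_s⁴)/D₁ = σ(T_s⁴−T₂⁴)/D₂, with D₁ = 1/ε₁+1/ε_s−1 = 15.83, D₂ = 1/ε_s+1/ε₂−1 = 19.96.
Solve for T_s⁴: T_s⁴ = (D₂·T₁⁴ + D₁·T₂⁴)/(D₁+D₂) = 5.562×10¹¹ K⁴.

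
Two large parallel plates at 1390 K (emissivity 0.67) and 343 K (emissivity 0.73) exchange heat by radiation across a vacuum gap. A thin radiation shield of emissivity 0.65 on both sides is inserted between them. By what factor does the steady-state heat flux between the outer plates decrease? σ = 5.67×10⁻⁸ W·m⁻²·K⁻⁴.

factor ≈ 2.12

Without shield: q₀ = σΔ(T⁴)/(1/ε₁+1/ε₂−1) with denominator 1.862.
With shield the two gaps are in series; the resistances add: (1/ε₁+1/ε_s−1)+(1/ε_s+1/ε₂−1) = 2.031+1.908 = 3.939.
Heat-flux ratio q₀/q = 3.939/1.862.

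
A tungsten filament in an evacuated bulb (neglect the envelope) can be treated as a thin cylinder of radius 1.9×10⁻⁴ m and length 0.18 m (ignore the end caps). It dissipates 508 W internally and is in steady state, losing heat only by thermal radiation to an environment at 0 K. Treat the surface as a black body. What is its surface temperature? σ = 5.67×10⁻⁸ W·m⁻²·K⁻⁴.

Steady state: internal power = radiated power, P = εσA T⁴.
Radiating area A = 2πrL = 2.149×10⁻⁴ m².
T⁴ = P/(εσA) = 508/(1.0·5.67×10⁻⁸·2.149×10⁻⁴) = 4.169×10¹³ K⁴.
T = (4.169×10¹³)^(1/4).

T ≈ 2540 K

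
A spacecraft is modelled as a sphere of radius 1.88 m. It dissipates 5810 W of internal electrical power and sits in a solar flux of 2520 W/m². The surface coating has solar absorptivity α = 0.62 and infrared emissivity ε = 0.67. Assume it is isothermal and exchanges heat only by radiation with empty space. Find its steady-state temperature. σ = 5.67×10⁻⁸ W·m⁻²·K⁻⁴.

At steady state, absorbed solar power + internal power = radiated power.
Absorbed: α·S·A_cross = 0.62·2520·11.10 = 17350 W (cross-section πr²).
Total input = 17350 + 5810 = 23160 W.
Radiated: εσ·A_surf·T⁴ with A_surf = 4πr² = 44.41 m².
T⁴ = 23160/(0.67·5.67×10⁻⁸·44.41) = 1.373×10¹⁰ K⁴.

T ≈ 342 K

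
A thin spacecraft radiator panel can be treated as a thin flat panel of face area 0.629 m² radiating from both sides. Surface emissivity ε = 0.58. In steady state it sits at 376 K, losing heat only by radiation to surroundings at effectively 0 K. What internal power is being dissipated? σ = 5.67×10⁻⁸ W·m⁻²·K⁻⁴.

Steady state: P = εσA T⁴.
A = 2·0.629 = 1.258 m²; T⁴ = (376)⁴ = 1.999×10¹⁰ K⁴.
P = 0.58 × 5.67×10⁻⁸ × 1.258 × 1.999×10¹⁰.

P ≈ 827 W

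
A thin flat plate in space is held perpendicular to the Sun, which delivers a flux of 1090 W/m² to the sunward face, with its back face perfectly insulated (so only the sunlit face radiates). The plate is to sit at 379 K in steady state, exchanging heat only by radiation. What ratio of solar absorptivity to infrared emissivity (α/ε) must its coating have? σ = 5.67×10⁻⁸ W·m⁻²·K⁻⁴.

α/ε ≈ 1.07

Balance: αS·A = εσ·1A·T⁴ ⇒ α/ε = σT⁴/S.
α/ε = 5.67×10⁻⁸·(379)⁴/1090 = 5.67×10⁻⁸·2.063×10¹⁰/1090.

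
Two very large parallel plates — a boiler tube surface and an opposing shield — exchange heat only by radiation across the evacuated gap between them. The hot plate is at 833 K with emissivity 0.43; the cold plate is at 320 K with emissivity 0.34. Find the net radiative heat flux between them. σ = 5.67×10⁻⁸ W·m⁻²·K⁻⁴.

q ≈ 6260 W/m²

For two infinite grey parallel plates, q = σ(T₁⁴ − T₂⁴)/(1/ε₁ + 1/ε₂ − 1).
T₁⁴ − T₂⁴ = 4.815×10¹¹ − 1.049×10¹⁰ = 4.710×10¹¹ K⁴.
1/ε₁ + 1/ε₂ − 1 = 2.326 + 2.941 − 1 = 4.267.
q = 5.67×10⁻⁸ × 4.710×10¹¹ / 4.267.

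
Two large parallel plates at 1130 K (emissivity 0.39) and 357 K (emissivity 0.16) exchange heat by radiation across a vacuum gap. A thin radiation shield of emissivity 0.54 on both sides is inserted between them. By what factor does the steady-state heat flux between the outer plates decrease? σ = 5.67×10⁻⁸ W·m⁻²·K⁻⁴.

Without shield: q₀ = σΔ(T⁴)/(1/ε₁+1/ε₂−1) with denominator 7.814.
With shield the two gaps are in series; the resistances add: (1/ε₁+1/ε_s−1)+(1/ε_s+1/ε₂−1) = 3.416+7.102 = 10.52.
Heat-flux ratio q₀/q = 10.52/7.814.

factor ≈ 1.35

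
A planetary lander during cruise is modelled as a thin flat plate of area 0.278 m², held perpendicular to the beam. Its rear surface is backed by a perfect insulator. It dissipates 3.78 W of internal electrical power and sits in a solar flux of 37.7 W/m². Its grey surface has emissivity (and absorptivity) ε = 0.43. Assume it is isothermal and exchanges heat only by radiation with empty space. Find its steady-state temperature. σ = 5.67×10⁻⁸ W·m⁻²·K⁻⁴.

At steady state, absorbed solar power + internal power = radiated power.
Absorbed: α·S·A_cross = 0.43·37.7·0.2780 = 4.507 W (cross-section A).
Total input = 4.507 + 3.78 = 8.287 W.
Radiated: εσ·A_surf·T⁴ with A_surf = A = 0.2780 m².
T⁴ = 8.287/(0.43·5.67×10⁻⁸·0.2780) = 1.223×10⁹ K⁴.

T ≈ 187 K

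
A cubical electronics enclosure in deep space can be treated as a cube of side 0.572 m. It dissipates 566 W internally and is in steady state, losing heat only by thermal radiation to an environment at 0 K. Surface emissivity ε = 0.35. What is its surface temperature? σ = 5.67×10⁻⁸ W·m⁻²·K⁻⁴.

Steady state: internal power = radiated power, P = εσA T⁴.
Radiating area A = 6L² = 1.963 m².
T⁴ = P/(εσA) = 566/(0.35·5.67×10⁻⁸·1.963) = 1.453×10¹⁰ K⁴.
T = (1.453×10¹⁰)^(1/4).

T ≈ 347 K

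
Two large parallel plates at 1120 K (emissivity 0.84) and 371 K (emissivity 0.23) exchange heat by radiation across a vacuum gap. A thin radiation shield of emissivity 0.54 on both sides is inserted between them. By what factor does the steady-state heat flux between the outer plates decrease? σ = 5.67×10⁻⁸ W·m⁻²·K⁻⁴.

Without shield: q₀ = σΔ(T⁴)/(1/ε₁+1/ε₂−1) with denominator 4.538.
With shield the two gaps are in series; the resistances add: (1/ε₁+1/ε_s−1)+(1/ε_s+1/ε₂−1) = 2.042+5.200 = 7.242.
Heat-flux ratio q₀/q = 7.242/4.538.

factor ≈ 1.60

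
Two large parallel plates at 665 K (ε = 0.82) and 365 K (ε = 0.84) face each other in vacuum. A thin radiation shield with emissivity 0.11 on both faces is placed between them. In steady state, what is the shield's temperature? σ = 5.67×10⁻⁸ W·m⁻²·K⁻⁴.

In steady state the net flux on the hot side equals that on the cold side.
σ(T₁⁴−T_s⁴)/D₁ = σ(T_s⁴−T₂⁴)/D₂, with D₁ = 1/ε₁+1/ε_s−1 = 9.310, D₂ = 1/ε_s+1/ε₂−1 = 9.281.
Solve for T_s⁴: T_s⁴ = (D₂·T₁⁴ + D₁·T₂⁴)/(D₁+D₂) = 1.065×10¹¹ K⁴.

T_s ≈ 571 K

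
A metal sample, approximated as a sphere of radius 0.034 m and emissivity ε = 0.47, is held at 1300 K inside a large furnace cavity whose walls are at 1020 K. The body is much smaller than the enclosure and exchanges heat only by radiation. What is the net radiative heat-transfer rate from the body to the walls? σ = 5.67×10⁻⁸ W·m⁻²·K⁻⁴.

For a small grey body in a large enclosure: P_net = εσA(T_body⁴ − T_wall⁴).
A = 4πr² = 0.01453 m²; T_body⁴ − T_wall⁴ = 2.856×10¹² − 1.082×10¹² = 1.774×10¹² K⁴.
|P_net| = 0.47·5.67×10⁻⁸·0.01453·1.774×10¹².

P_net ≈ 687 W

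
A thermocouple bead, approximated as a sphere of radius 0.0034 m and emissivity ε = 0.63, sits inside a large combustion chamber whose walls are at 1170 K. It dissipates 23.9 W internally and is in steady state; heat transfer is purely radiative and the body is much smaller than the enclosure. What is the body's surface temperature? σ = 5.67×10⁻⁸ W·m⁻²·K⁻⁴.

For a small grey body in a large enclosure, net radiated power = εσA(T⁴ − T_w⁴).
Steady state: P = εσA(T⁴ − T_w⁴) with A = 4πr² = 1.453×10⁻⁴ m².
T⁴ = P/(εσA) + T_w⁴ = 23.9/(0.63·5.67×10⁻⁸·1.453×10⁻⁴) + (1170)⁴
    = 4.606×10¹² + 1.874×10¹² = 6.480×10¹² K⁴.

T ≈ 1600 K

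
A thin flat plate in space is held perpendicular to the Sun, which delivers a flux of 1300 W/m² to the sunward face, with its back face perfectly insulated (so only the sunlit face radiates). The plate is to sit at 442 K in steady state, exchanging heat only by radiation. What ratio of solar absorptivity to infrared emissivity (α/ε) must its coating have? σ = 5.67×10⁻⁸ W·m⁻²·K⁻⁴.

α/ε ≈ 1.66

Balance: αS·A = εσ·1A·T⁴ ⇒ α/ε = σT⁴/S.
α/ε = 5.67×10⁻⁸·(442)⁴/1300 = 5.67×10⁻⁸·3.817×10¹⁰/1300.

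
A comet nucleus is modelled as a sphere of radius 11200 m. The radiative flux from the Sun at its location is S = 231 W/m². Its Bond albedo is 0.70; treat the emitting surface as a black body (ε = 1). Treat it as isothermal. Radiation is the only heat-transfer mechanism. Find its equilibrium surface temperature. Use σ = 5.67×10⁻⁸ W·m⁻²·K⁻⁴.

T ≈ 132 K

At equilibrium, absorbed power = emitted power.
Absorbing cross-section = πr² = 3.941×10⁸ m²; emitting surface = 4πr² = 1.576×10⁹ m² (ratio 4).
(1−a)S·A_cross = εσ·A_surf·T⁴  ⇒  T⁴ = (1−a)S/(4σ).
T⁴ = 0.300·231/(4·5.67×10⁻⁸) = 3.056×10⁸ K⁴.
T = (3.056×10⁸)^(1/4).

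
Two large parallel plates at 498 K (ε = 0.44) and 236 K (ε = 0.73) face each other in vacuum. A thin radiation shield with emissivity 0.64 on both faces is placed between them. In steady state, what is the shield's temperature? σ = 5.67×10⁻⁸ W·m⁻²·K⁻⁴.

In steady state the net flux on the hot side equals that on the cold side.
σ(T₁⁴−T_s⁴)/D₁ = σ(T_s⁴−T₂⁴)/D₂, with D₁ = 1/ε₁+1/ε_s−1 = 2.835, D₂ = 1/ε_s+1/ε₂−1 = 1.932.
Solve for T_s⁴: T_s⁴ = (D₂·T₁⁴ + D₁·T₂⁴)/(D₁+D₂) = 2.677×10¹⁰ K⁴.

T_s ≈ 405 K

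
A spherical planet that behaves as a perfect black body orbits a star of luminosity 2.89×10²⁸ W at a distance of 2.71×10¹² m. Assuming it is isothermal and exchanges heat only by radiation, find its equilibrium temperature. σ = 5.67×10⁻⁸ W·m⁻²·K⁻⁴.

First find the stellar flux at distance d: S = L/(4πd²) = 2.89×10²⁸/(4π·(2.71×10¹²)²) = 313.1 W/m².
For an isothermal sphere, absorbed (1−a)S·πr² = emitted σ·4πr²·T⁴, so T⁴ = (1−a)S/(4σ).
T⁴ = 1.00·313.1/(4·5.67×10⁻⁸) = 1.381×10⁹ K⁴.

T ≈ 193 K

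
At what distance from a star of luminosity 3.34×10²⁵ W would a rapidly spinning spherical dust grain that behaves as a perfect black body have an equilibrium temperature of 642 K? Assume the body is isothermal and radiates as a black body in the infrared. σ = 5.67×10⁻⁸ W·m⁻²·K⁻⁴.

For an isothermal black-emitting sphere, (1−a)S·πr² = σ·4πr²·T⁴ ⇒ S = 4σT⁴/(1−a).
S = 4·5.67×10⁻⁸·(642)⁴/1.00 = 38530 W/m².
Flux falls as S = L/(4πd²), so d = √(L/(4πS)) = √(3.34×10²⁵/(4π·38530)).

d ≈ 8.31×10⁹ m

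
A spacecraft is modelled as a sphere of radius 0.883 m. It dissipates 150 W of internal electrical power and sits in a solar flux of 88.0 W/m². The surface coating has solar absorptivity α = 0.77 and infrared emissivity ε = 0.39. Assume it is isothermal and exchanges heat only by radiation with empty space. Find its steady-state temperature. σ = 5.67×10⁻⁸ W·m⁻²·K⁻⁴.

At steady state, absorbed solar power + internal power = radiated power.
Absorbed: α·S·A_cross = 0.77·88.0·2.449 = 166.0 W (cross-section πr²).
Total input = 166.0 + 150 = 316.0 W.
Radiated: εσ·A_surf·T⁴ with A_surf = 4πr² = 9.798 m².
T⁴ = 316.0/(0.39·5.67×10⁻⁸·9.798) = 1.458×10⁹ K⁴.

T ≈ 195 K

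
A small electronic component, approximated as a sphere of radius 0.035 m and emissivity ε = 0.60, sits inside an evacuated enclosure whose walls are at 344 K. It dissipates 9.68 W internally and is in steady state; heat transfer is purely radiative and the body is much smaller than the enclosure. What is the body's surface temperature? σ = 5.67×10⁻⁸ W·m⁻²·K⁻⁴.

For a small grey body in a large enclosure, net radiated power = εσA(T⁴ − T_w⁴).
Steady state: P = εσA(T⁴ − T_w⁴) with A = 4πr² = 0.01539 m².
T⁴ = P/(εσA) + T_w⁴ = 9.68/(0.60·5.67×10⁻⁸·0.01539) + (344)⁴
    = 1.848×10¹⁰ + 1.400×10¹⁰ = 3.249×10¹⁰ K⁴.

T ≈ 425 K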